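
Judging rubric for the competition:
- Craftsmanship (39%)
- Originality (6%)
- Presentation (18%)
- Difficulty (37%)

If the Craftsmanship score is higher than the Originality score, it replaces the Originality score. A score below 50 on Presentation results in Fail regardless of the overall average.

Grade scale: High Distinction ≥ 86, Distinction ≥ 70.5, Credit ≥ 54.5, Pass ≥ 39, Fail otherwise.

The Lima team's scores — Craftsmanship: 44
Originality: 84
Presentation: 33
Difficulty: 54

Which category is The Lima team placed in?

Fail

Craftsmanship (44) ≤ Originality (84), so Originality stays at 84.
Presentation score 33 < 50: minimum not met.
Weighted total:
  Craftsmanship 44 × 0.39 = 17.16
  Originality 84 × 0.06 = 5.04
  Presentation 33 × 0.18 = 5.94
  Difficulty 54 × 0.37 = 19.98
Sum = 48.12
Because the Presentation minimum was not met, the result is Fail.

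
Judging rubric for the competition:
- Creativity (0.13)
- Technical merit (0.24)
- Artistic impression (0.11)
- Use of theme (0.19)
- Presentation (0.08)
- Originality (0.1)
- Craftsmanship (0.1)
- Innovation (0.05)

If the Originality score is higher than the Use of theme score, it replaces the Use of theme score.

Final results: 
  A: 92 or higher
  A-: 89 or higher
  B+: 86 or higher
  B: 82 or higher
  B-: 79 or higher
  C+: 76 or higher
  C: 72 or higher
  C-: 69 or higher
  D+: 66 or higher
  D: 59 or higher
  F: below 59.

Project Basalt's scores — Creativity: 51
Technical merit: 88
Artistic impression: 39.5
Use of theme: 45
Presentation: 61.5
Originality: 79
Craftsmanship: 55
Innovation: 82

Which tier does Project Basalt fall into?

C-

Originality (79) > Use of theme (45), so Use of theme counts as 79.
Weighted total:
  Creativity 51 × 0.13 = 6.63
  Technical merit 88 × 0.24 = 21.12
  Artistic impression 39.5 × 0.11 = 4.345
  Use of theme 79 × 0.19 = 15.01
  Presentation 61.5 × 0.08 = 4.92
  Originality 79 × 0.1 = 7.9
  Craftsmanship 55 × 0.1 = 5.5
  Innovation 82 × 0.05 = 4.1
Sum = 69.525
69.525 is ≥ 69 and < 72 → C-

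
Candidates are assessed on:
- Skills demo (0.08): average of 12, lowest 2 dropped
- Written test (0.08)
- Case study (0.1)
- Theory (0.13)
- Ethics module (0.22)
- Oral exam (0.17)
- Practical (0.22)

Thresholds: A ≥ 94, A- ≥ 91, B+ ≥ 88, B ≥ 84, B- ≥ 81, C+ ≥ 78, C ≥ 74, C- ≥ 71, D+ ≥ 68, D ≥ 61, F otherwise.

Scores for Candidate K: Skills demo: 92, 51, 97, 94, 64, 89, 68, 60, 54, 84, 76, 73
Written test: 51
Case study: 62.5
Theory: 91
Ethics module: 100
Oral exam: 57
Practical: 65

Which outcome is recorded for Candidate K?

Skills demo: drop 51, 54 → average of remaining 10 = 797/10 = 79.7
Weighted total:
  Skills demo 79.7 × 0.08 = 6.376
  Written test 51 × 0.08 = 4.08
  Case study 62.5 × 0.1 = 6.25
  Theory 91 × 0.13 = 11.83
  Ethics module 100 × 0.22 = 22
  Oral exam 57 × 0.17 = 9.69
  Practical 65 × 0.22 = 14.3
Sum = 74.526
74.526 is ≥ 74 and < 78 → C

C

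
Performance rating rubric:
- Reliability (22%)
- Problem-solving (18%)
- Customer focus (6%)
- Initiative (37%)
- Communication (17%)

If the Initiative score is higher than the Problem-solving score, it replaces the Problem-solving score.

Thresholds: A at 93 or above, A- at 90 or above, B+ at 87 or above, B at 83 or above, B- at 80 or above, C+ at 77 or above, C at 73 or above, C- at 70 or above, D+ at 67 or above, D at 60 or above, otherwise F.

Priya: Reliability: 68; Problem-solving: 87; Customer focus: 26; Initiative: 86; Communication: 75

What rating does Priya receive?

Initiative (86) ≤ Problem-solving (87), so Problem-solving stays at 87.
Weighted total:
  Reliability 68 × 0.22 = 14.96
  Problem-solving 87 × 0.18 = 15.66
  Customer focus 26 × 0.06 = 1.56
  Initiative 86 × 0.37 = 31.82
  Communication 75 × 0.17 = 12.75
Sum = 76.75
76.75 is ≥ 73 and < 77 → C

C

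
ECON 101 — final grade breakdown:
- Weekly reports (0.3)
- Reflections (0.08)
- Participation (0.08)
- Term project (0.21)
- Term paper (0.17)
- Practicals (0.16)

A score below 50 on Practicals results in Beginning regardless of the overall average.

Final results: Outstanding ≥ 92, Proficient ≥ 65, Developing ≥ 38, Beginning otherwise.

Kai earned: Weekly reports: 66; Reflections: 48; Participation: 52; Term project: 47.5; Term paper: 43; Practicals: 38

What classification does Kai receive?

Beginning

Practicals score 38 < 50: minimum not met.
Weighted total:
  Weekly reports 66 × 0.3 = 19.8
  Reflections 48 × 0.08 = 3.84
  Participation 52 × 0.08 = 4.16
  Term project 47.5 × 0.21 = 9.975
  Term paper 43 × 0.17 = 7.31
  Practicals 38 × 0.16 = 6.08
Sum = 51.165
Because the Practicals minimum was not met, the result is Beginning.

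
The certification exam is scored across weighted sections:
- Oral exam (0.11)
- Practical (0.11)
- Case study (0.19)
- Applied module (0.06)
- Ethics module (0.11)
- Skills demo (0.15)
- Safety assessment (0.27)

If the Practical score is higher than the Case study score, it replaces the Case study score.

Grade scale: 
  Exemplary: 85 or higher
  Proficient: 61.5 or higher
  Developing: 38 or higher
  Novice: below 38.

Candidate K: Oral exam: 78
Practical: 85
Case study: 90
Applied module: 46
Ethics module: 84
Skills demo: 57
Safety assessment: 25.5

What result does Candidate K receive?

Practical (85) ≤ Case study (90), so Case study stays at 90.
Weighted total:
  Oral exam 78 × 0.11 = 8.58
  Practical 85 × 0.11 = 9.35
  Case study 90 × 0.19 = 17.1
  Applied module 46 × 0.06 = 2.76
  Ethics module 84 × 0.11 = 9.24
  Skills demo 57 × 0.15 = 8.55
  Safety assessment 25.5 × 0.27 = 6.885
Sum = 62.465
62.465 is ≥ 61.5 and < 85 → Proficient

Proficient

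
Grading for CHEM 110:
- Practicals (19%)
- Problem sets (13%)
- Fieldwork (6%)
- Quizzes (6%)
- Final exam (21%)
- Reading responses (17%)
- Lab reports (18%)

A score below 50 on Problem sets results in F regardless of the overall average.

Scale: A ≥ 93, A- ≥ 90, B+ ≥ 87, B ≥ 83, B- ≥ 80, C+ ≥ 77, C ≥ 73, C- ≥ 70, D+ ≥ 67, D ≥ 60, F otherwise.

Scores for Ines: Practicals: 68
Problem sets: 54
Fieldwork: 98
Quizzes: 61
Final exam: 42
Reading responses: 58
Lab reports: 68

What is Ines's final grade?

D

Problem sets score 54 ≥ 50: minimum met.
Weighted total:
  Practicals 68 × 0.19 = 12.92
  Problem sets 54 × 0.13 = 7.02
  Fieldwork 98 × 0.06 = 5.88
  Quizzes 61 × 0.06 = 3.66
  Final exam 42 × 0.21 = 8.82
  Reading responses 58 × 0.17 = 9.86
  Lab reports 68 × 0.18 = 12.24
Sum = 60.4
60.4 is ≥ 60 and < 67 → D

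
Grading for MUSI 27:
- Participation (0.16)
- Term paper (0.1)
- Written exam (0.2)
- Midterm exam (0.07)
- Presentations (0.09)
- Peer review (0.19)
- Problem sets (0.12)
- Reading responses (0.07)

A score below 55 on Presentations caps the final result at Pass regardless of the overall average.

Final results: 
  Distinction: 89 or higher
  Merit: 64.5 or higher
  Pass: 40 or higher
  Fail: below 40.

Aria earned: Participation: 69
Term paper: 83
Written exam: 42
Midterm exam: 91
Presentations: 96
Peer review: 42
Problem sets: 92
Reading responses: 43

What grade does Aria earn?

Presentations score 96 ≥ 55: minimum met.
Weighted total:
  Participation 69 × 0.16 = 11.04
  Term paper 83 × 0.1 = 8.3
  Written exam 42 × 0.2 = 8.4
  Midterm exam 91 × 0.07 = 6.37
  Presentations 96 × 0.09 = 8.64
  Peer review 42 × 0.19 = 7.98
  Problem sets 92 × 0.12 = 11.04
  Reading responses 43 × 0.07 = 3.01
Sum = 64.78
64.78 is ≥ 64.5 and < 89 → Merit

Merit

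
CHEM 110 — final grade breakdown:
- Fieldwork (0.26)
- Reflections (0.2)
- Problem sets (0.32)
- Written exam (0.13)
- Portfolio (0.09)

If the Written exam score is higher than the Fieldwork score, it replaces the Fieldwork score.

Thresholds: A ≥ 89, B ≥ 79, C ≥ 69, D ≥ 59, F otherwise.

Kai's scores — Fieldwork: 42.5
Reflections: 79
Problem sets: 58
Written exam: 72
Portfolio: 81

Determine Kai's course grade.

Written exam (72) > Fieldwork (42.5), so Fieldwork counts as 72.
Weighted total:
  Fieldwork 72 × 0.26 = 18.72
  Reflections 79 × 0.2 = 15.8
  Problem sets 58 × 0.32 = 18.56
  Written exam 72 × 0.13 = 9.36
  Portfolio 81 × 0.09 = 7.29
Sum = 69.73
69.73 is ≥ 69 and < 79 → C

C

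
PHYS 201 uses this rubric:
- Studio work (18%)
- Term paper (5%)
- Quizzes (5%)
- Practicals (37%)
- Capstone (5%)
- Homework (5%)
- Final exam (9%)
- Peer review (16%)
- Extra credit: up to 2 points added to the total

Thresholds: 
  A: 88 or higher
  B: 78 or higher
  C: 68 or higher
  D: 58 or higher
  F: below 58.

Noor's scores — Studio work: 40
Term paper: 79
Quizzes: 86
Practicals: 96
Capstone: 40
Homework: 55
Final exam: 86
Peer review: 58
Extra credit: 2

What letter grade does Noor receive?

C

Weighted total:
  Studio work 40 × 0.18 = 7.2
  Term paper 79 × 0.05 = 3.95
  Quizzes 86 × 0.05 = 4.3
  Practicals 96 × 0.37 = 35.52
  Capstone 40 × 0.05 = 2
  Homework 55 × 0.05 = 2.75
  Final exam 86 × 0.09 = 7.74
  Peer review 58 × 0.16 = 9.28
Sum = 72.74
Extra credit: 72.74 + 2 = 74.74
74.74 is ≥ 68 and < 78 → C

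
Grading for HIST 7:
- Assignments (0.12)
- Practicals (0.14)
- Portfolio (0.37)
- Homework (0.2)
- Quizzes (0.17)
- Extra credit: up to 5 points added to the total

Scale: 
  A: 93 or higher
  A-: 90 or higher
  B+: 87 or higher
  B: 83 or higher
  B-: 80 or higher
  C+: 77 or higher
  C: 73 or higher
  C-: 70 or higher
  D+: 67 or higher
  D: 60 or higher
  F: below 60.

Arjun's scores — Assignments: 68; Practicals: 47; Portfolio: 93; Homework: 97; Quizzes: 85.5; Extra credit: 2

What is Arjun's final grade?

B

Weighted total:
  Assignments 68 × 0.12 = 8.16
  Practicals 47 × 0.14 = 6.58
  Portfolio 93 × 0.37 = 34.41
  Homework 97 × 0.2 = 19.4
  Quizzes 85.5 × 0.17 = 14.535
Sum = 83.085
Extra credit: 83.085 + 2 = 85.085
85.085 is ≥ 83 and < 87 → B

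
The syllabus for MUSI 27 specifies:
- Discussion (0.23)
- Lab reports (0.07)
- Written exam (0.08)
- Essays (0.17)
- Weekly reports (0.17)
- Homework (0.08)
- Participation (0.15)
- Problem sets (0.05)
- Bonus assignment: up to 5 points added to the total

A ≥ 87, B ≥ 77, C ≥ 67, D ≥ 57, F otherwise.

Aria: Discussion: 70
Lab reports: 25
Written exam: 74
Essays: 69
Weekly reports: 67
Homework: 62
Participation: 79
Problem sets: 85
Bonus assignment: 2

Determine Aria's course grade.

Weighted total:
  Discussion 70 × 0.23 = 16.1
  Lab reports 25 × 0.07 = 1.75
  Written exam 74 × 0.08 = 5.92
  Essays 69 × 0.17 = 11.73
  Weekly reports 67 × 0.17 = 11.39
  Homework 62 × 0.08 = 4.96
  Participation 79 × 0.15 = 11.85
  Problem sets 85 × 0.05 = 4.25
Sum = 67.95
Bonus assignment: 67.95 + 2 = 69.95
69.95 is ≥ 67 and < 77 → C

C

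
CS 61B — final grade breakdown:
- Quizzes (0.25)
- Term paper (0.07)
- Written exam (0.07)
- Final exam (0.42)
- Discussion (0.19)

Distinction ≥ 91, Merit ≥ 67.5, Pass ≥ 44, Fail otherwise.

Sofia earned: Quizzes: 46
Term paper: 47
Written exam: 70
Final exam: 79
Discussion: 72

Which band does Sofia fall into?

Weighted total:
  Quizzes 46 × 0.25 = 11.5
  Term paper 47 × 0.07 = 3.29
  Written exam 70 × 0.07 = 4.9
  Final exam 79 × 0.42 = 33.18
  Discussion 72 × 0.19 = 13.68
Sum = 66.55
66.55 is ≥ 44 and < 67.5 → Pass

Pass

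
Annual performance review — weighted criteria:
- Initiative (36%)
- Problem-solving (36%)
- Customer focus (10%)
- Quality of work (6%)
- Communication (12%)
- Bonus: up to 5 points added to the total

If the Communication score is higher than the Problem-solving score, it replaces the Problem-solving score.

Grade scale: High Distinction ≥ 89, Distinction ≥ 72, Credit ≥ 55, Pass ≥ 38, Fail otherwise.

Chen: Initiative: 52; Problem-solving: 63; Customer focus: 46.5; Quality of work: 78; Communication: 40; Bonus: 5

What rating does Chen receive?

Credit

Communication (40) ≤ Problem-solving (63), so Problem-solving stays at 63.
Weighted total:
  Initiative 52 × 0.36 = 18.72
  Problem-solving 63 × 0.36 = 22.68
  Customer focus 46.5 × 0.1 = 4.65
  Quality of work 78 × 0.06 = 4.68
  Communication 40 × 0.12 = 4.8
Sum = 55.53
Bonus: 55.53 + 5 = 60.53
60.53 is ≥ 55 and < 72 → Credit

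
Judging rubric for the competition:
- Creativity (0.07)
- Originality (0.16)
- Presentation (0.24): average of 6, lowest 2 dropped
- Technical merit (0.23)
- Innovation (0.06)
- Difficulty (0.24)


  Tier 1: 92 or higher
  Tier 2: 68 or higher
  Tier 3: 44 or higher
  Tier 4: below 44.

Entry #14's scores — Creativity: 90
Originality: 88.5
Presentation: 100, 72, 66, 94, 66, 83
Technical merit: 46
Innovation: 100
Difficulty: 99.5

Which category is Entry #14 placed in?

Tier 2

Presentation: drop 66, 66 → average of remaining 4 = 349/4 = 87.25
Weighted total:
  Creativity 90 × 0.07 = 6.3
  Originality 88.5 × 0.16 = 14.16
  Presentation 87.25 × 0.24 = 20.94
  Technical merit 46 × 0.23 = 10.58
  Innovation 100 × 0.06 = 6
  Difficulty 99.5 × 0.24 = 23.88
Sum = 81.86
81.86 is ≥ 68 and < 92 → Tier 2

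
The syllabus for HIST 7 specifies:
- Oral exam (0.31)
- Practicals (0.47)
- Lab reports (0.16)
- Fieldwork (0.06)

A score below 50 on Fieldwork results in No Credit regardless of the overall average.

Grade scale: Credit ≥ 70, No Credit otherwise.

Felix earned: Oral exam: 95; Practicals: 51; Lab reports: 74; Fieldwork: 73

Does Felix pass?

No Credit

Fieldwork score 73 ≥ 50: minimum met.
Weighted total:
  Oral exam 95 × 0.31 = 29.45
  Practicals 51 × 0.47 = 23.97
  Lab reports 74 × 0.16 = 11.84
  Fieldwork 73 × 0.06 = 4.38
Sum = 69.64
69.64 < 70 → No Credit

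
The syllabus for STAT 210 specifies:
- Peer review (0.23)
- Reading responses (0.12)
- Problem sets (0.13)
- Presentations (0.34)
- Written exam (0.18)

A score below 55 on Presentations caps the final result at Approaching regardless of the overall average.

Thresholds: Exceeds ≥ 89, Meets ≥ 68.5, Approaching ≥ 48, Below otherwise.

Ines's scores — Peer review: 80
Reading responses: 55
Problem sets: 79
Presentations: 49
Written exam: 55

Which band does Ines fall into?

Approaching

Presentations score 49 < 55: minimum not met.
Weighted total:
  Peer review 80 × 0.23 = 18.4
  Reading responses 55 × 0.12 = 6.6
  Problem sets 79 × 0.13 = 10.27
  Presentations 49 × 0.34 = 16.66
  Written exam 55 × 0.18 = 9.9
Sum = 61.83
61.83 would be Approaching; cap at Approaching applies → Approaching.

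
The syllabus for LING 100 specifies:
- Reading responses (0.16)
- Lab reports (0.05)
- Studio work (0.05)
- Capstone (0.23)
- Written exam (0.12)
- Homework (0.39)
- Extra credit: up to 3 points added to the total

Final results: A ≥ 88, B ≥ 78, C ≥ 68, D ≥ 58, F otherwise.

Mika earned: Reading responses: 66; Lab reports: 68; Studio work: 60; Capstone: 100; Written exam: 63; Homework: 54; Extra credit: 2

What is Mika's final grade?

C

Weighted total:
  Reading responses 66 × 0.16 = 10.56
  Lab reports 68 × 0.05 = 3.4
  Studio work 60 × 0.05 = 3
  Capstone 100 × 0.23 = 23
  Written exam 63 × 0.12 = 7.56
  Homework 54 × 0.39 = 21.06
Sum = 68.58
Extra credit: 68.58 + 2 = 70.58
70.58 is ≥ 68 and < 78 → C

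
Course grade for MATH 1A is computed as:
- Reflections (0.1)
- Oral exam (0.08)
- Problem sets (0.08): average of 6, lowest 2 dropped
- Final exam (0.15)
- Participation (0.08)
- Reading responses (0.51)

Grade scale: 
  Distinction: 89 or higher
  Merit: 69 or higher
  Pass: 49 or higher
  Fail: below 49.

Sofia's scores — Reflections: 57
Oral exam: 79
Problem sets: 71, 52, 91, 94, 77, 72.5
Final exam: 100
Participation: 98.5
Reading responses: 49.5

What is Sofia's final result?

Pass

Problem sets: drop 52, 71 → average of remaining 4 = 334.5/4 = 83.625
Weighted total:
  Reflections 57 × 0.1 = 5.7
  Oral exam 79 × 0.08 = 6.32
  Problem sets 83.625 × 0.08 = 6.69
  Final exam 100 × 0.15 = 15
  Participation 98.5 × 0.08 = 7.88
  Reading responses 49.5 × 0.51 = 25.245
Sum = 66.835
66.835 is ≥ 49 and < 69 → Pass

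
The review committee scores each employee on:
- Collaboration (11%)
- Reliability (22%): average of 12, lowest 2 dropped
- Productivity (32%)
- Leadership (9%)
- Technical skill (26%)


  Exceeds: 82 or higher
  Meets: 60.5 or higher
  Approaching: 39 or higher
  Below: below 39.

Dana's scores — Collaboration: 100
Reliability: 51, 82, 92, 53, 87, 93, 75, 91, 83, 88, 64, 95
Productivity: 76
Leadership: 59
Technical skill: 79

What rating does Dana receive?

Reliability: drop 51, 53 → average of remaining 10 = 850/10 = 85
Weighted total:
  Collaboration 100 × 0.11 = 11
  Reliability 85 × 0.22 = 18.7
  Productivity 76 × 0.32 = 24.32
  Leadership 59 × 0.09 = 5.31
  Technical skill 79 × 0.26 = 20.54
Sum = 79.87
79.87 is ≥ 60.5 and < 82 → Meets

Meets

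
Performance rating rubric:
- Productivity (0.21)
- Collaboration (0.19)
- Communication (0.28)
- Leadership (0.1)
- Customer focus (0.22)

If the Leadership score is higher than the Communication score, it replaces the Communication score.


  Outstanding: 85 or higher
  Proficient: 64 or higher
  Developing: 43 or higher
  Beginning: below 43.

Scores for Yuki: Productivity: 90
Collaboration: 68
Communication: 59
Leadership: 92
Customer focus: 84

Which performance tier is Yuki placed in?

Leadership (92) > Communication (59), so Communication counts as 92.
Weighted total:
  Productivity 90 × 0.21 = 18.9
  Collaboration 68 × 0.19 = 12.92
  Communication 92 × 0.28 = 25.76
  Leadership 92 × 0.1 = 9.2
  Customer focus 84 × 0.22 = 18.48
Sum = 85.26
85.26 ≥ 85 → Outstanding

Outstanding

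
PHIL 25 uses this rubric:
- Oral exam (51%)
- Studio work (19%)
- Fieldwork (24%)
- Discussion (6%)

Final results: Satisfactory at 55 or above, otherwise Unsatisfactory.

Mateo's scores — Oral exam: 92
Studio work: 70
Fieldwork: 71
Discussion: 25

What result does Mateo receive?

Satisfactory

Weighted total:
  Oral exam 92 × 0.51 = 46.92
  Studio work 70 × 0.19 = 13.3
  Fieldwork 71 × 0.24 = 17.04
  Discussion 25 × 0.06 = 1.5
Sum = 78.76
78.76 ≥ 55 → Satisfactory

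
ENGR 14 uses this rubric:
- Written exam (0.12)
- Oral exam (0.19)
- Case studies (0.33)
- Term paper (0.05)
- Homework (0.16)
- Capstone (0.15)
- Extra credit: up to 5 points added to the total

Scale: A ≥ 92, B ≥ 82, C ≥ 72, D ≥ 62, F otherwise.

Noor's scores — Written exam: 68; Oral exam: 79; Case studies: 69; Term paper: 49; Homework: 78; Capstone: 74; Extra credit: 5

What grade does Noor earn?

C

Weighted total:
  Written exam 68 × 0.12 = 8.16
  Oral exam 79 × 0.19 = 15.01
  Case studies 69 × 0.33 = 22.77
  Term paper 49 × 0.05 = 2.45
  Homework 78 × 0.16 = 12.48
  Capstone 74 × 0.15 = 11.1
Sum = 71.97
Extra credit: 71.97 + 5 = 76.97
76.97 is ≥ 72 and < 82 → C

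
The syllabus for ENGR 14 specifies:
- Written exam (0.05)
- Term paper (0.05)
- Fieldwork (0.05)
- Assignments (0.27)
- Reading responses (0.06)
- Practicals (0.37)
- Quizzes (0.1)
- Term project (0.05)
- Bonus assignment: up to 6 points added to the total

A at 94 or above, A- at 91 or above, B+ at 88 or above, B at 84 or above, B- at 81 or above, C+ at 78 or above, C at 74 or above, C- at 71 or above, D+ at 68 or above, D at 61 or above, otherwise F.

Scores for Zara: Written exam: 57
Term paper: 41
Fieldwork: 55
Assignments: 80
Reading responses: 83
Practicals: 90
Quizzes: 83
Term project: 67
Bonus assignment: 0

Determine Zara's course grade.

Weighted total:
  Written exam 57 × 0.05 = 2.85
  Term paper 41 × 0.05 = 2.05
  Fieldwork 55 × 0.05 = 2.75
  Assignments 80 × 0.27 = 21.6
  Reading responses 83 × 0.06 = 4.98
  Practicals 90 × 0.37 = 33.3
  Quizzes 83 × 0.1 = 8.3
  Term project 67 × 0.05 = 3.35
Sum = 79.18
Bonus assignment: 79.18 + 0 = 79.18
79.18 is ≥ 78 and < 81 → C+

C+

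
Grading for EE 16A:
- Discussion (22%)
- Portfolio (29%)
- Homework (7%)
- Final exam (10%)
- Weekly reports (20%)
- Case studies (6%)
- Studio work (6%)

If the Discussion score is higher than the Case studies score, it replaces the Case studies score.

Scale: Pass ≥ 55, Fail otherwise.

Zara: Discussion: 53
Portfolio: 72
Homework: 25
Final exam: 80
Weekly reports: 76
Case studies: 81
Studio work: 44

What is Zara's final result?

Pass

Discussion (53) ≤ Case studies (81), so Case studies stays at 81.
Weighted total:
  Discussion 53 × 0.22 = 11.66
  Portfolio 72 × 0.29 = 20.88
  Homework 25 × 0.07 = 1.75
  Final exam 80 × 0.1 = 8
  Weekly reports 76 × 0.2 = 15.2
  Case studies 81 × 0.06 = 4.86
  Studio work 44 × 0.06 = 2.64
Sum = 64.99
64.99 ≥ 55 → Pass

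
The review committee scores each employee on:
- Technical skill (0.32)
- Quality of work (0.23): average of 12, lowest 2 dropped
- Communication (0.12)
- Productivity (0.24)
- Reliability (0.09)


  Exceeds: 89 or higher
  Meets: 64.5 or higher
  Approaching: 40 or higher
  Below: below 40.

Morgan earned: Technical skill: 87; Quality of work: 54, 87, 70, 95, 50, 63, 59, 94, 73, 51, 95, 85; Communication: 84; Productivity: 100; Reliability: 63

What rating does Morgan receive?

Meets

Quality of work: drop 50, 51 → average of remaining 10 = 775/10 = 77.5
Weighted total:
  Technical skill 87 × 0.32 = 27.84
  Quality of work 77.5 × 0.23 = 17.825
  Communication 84 × 0.12 = 10.08
  Productivity 100 × 0.24 = 24
  Reliability 63 × 0.09 = 5.67
Sum = 85.415
85.415 is ≥ 64.5 and < 89 → Meets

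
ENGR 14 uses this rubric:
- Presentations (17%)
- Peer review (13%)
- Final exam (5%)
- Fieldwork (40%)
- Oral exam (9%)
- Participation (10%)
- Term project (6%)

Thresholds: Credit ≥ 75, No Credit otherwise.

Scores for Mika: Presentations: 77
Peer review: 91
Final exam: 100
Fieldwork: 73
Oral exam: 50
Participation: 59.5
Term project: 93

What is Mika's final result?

Credit

Weighted total:
  Presentations 77 × 0.17 = 13.09
  Peer review 91 × 0.13 = 11.83
  Final exam 100 × 0.05 = 5
  Fieldwork 73 × 0.4 = 29.2
  Oral exam 50 × 0.09 = 4.5
  Participation 59.5 × 0.1 = 5.95
  Term project 93 × 0.06 = 5.58
Sum = 75.15
75.15 ≥ 75 → Credit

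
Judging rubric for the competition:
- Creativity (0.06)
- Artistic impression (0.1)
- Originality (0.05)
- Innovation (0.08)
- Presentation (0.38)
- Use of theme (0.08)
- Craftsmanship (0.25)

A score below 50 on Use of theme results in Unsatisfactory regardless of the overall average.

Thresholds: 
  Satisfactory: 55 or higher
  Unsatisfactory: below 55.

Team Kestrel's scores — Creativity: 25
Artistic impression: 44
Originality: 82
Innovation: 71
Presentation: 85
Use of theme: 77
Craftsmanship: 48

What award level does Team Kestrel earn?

Satisfactory

Use of theme score 77 ≥ 50: minimum met.
Weighted total:
  Creativity 25 × 0.06 = 1.5
  Artistic impression 44 × 0.1 = 4.4
  Originality 82 × 0.05 = 4.1
  Innovation 71 × 0.08 = 5.68
  Presentation 85 × 0.38 = 32.3
  Use of theme 77 × 0.08 = 6.16
  Craftsmanship 48 × 0.25 = 12
Sum = 66.14
66.14 ≥ 55 → Satisfactory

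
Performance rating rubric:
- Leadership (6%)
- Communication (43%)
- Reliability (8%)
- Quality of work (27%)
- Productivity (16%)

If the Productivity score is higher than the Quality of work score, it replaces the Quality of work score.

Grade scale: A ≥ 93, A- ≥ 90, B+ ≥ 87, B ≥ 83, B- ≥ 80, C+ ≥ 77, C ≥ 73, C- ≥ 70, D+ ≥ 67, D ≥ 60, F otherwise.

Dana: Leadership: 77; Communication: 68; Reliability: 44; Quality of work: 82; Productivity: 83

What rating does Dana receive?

Productivity (83) > Quality of work (82), so Quality of work counts as 83.
Weighted total:
  Leadership 77 × 0.06 = 4.62
  Communication 68 × 0.43 = 29.24
  Reliability 44 × 0.08 = 3.52
  Quality of work 83 × 0.27 = 22.41
  Productivity 83 × 0.16 = 13.28
Sum = 73.07
73.07 is ≥ 73 and < 77 → C

C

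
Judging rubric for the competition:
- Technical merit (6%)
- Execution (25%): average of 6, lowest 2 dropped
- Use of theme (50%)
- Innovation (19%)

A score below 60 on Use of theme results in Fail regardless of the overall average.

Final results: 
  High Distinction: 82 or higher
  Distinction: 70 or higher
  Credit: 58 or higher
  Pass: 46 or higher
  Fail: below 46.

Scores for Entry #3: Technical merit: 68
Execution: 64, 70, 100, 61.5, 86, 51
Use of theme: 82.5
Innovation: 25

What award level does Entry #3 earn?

Execution: drop 51, 61.5 → average of remaining 4 = 320/4 = 80
Use of theme score 82.5 ≥ 60: minimum met.
Weighted total:
  Technical merit 68 × 0.06 = 4.08
  Execution 80 × 0.25 = 20
  Use of theme 82.5 × 0.5 = 41.25
  Innovation 25 × 0.19 = 4.75
Sum = 70.08
70.08 is ≥ 70 and < 82 → Distinction

Distinction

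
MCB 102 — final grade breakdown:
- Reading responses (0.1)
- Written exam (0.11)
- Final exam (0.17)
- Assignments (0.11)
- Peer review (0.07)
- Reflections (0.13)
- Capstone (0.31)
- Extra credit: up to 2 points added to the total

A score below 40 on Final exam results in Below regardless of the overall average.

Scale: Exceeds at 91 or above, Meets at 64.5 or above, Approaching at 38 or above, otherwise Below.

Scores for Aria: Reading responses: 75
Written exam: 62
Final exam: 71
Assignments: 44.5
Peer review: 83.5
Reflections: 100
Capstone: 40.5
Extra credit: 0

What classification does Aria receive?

Final exam score 71 ≥ 40: minimum met.
Weighted total:
  Reading responses 75 × 0.1 = 7.5
  Written exam 62 × 0.11 = 6.82
  Final exam 71 × 0.17 = 12.07
  Assignments 44.5 × 0.11 = 4.895
  Peer review 83.5 × 0.07 = 5.845
  Reflections 100 × 0.13 = 13
  Capstone 40.5 × 0.31 = 12.555
Sum = 62.685
Extra credit: 62.685 + 0 = 62.685
62.685 is ≥ 38 and < 64.5 → Approaching

Approaching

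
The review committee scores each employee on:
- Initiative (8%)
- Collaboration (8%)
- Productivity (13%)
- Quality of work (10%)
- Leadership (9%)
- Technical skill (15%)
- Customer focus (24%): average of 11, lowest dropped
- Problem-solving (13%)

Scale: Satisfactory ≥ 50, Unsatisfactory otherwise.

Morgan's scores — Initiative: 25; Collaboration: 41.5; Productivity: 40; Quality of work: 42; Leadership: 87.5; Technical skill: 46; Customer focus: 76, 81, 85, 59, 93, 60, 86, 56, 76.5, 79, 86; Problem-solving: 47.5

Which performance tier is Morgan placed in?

Satisfactory

Customer focus: drop 56 → average of remaining 10 = 781.5/10 = 78.15
Weighted total:
  Initiative 25 × 0.08 = 2
  Collaboration 41.5 × 0.08 = 3.32
  Productivity 40 × 0.13 = 5.2
  Quality of work 42 × 0.1 = 4.2
  Leadership 87.5 × 0.09 = 7.875
  Technical skill 46 × 0.15 = 6.9
  Customer focus 78.15 × 0.24 = 18.756
  Problem-solving 47.5 × 0.13 = 6.175
Sum = 54.426
54.426 ≥ 50 → Satisfactory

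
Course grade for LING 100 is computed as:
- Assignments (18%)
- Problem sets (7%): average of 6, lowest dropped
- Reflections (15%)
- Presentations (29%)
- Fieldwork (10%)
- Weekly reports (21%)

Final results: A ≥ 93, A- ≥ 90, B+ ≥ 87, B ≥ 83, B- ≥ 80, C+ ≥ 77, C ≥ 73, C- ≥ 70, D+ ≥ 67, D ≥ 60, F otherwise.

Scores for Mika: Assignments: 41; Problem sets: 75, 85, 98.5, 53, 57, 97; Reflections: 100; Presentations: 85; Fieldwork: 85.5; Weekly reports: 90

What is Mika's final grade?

Problem sets: drop 53 → average of remaining 5 = 412.5/5 = 82.5
Weighted total:
  Assignments 41 × 0.18 = 7.38
  Problem sets 82.5 × 0.07 = 5.775
  Reflections 100 × 0.15 = 15
  Presentations 85 × 0.29 = 24.65
  Fieldwork 85.5 × 0.1 = 8.55
  Weekly reports 90 × 0.21 = 18.9
Sum = 80.255
80.255 is ≥ 80 and < 83 → B-

B-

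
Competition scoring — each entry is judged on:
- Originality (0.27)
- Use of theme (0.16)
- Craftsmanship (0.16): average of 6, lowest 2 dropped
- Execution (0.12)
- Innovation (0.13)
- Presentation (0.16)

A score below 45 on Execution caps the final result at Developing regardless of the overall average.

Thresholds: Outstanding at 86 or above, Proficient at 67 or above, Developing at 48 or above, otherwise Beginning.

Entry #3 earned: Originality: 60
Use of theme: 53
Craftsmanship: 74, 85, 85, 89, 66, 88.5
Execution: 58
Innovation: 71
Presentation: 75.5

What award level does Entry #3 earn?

Craftsmanship: drop 66, 74 → average of remaining 4 = 347.5/4 = 86.875
Execution score 58 ≥ 45: minimum met.
Weighted total:
  Originality 60 × 0.27 = 16.2
  Use of theme 53 × 0.16 = 8.48
  Craftsmanship 86.875 × 0.16 = 13.9
  Execution 58 × 0.12 = 6.96
  Innovation 71 × 0.13 = 9.23
  Presentation 75.5 × 0.16 = 12.08
Sum = 66.85
66.85 is ≥ 48 and < 67 → Developing

Developing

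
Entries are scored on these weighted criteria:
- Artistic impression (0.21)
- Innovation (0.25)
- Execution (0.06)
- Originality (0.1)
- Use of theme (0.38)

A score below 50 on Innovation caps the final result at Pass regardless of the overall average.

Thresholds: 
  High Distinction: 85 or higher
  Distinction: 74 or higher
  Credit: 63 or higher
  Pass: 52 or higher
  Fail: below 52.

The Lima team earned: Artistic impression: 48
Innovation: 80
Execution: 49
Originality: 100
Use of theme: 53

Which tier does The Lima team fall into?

Credit

Innovation score 80 ≥ 50: minimum met.
Weighted total:
  Artistic impression 48 × 0.21 = 10.08
  Innovation 80 × 0.25 = 20
  Execution 49 × 0.06 = 2.94
  Originality 100 × 0.1 = 10
  Use of theme 53 × 0.38 = 20.14
Sum = 63.16
63.16 is ≥ 63 and < 74 → Credit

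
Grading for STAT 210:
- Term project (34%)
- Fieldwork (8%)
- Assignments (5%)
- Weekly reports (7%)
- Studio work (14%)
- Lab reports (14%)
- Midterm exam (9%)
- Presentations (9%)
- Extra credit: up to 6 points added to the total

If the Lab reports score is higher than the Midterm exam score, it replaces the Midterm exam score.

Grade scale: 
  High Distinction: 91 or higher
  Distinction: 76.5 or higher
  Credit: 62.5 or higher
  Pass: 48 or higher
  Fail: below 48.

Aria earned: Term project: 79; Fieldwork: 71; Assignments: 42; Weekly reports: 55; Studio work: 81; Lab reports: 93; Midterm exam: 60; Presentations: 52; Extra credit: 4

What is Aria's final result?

Lab reports (93) > Midterm exam (60), so Midterm exam counts as 93.
Weighted total:
  Term project 79 × 0.34 = 26.86
  Fieldwork 71 × 0.08 = 5.68
  Assignments 42 × 0.05 = 2.1
  Weekly reports 55 × 0.07 = 3.85
  Studio work 81 × 0.14 = 11.34
  Lab reports 93 × 0.14 = 13.02
  Midterm exam 93 × 0.09 = 8.37
  Presentations 52 × 0.09 = 4.68
Sum = 75.9
Extra credit: 75.9 + 4 = 79.9
79.9 is ≥ 76.5 and < 91 → Distinction

Distinction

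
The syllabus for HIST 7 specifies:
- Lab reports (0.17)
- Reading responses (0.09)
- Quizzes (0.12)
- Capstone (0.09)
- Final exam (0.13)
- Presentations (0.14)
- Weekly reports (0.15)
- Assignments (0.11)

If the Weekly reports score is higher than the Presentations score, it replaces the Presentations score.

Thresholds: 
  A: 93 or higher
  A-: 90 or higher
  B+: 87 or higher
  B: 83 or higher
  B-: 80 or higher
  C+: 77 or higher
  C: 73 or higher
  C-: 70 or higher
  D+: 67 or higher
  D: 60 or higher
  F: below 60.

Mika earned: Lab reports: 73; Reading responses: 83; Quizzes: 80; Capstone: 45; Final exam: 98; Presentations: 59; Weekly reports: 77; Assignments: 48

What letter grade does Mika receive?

C

Weekly reports (77) > Presentations (59), so Presentations counts as 77.
Weighted total:
  Lab reports 73 × 0.17 = 12.41
  Reading responses 83 × 0.09 = 7.47
  Quizzes 80 × 0.12 = 9.6
  Capstone 45 × 0.09 = 4.05
  Final exam 98 × 0.13 = 12.74
  Presentations 77 × 0.14 = 10.78
  Weekly reports 77 × 0.15 = 11.55
  Assignments 48 × 0.11 = 5.28
Sum = 73.88
73.88 is ≥ 73 and < 77 → C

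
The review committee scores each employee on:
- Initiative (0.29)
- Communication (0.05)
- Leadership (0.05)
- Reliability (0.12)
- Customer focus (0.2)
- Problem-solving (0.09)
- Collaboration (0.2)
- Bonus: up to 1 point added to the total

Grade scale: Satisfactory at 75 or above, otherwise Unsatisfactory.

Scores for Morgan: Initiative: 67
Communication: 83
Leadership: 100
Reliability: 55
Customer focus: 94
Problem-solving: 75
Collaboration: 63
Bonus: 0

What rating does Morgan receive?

Weighted total:
  Initiative 67 × 0.29 = 19.43
  Communication 83 × 0.05 = 4.15
  Leadership 100 × 0.05 = 5
  Reliability 55 × 0.12 = 6.6
  Customer focus 94 × 0.2 = 18.8
  Problem-solving 75 × 0.09 = 6.75
  Collaboration 63 × 0.2 = 12.6
Sum = 73.33
Bonus: 73.33 + 0 = 73.33
73.33 < 75 → Unsatisfactory

Unsatisfactory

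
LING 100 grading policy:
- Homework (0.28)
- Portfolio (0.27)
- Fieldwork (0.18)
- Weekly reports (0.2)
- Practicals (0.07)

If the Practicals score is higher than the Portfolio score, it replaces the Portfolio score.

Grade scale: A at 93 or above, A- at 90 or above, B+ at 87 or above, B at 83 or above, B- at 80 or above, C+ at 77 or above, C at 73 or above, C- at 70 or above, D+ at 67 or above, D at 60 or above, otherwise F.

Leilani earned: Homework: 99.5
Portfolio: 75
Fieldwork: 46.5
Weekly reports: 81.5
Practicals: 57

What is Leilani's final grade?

Practicals (57) ≤ Portfolio (75), so Portfolio stays at 75.
Weighted total:
  Homework 99.5 × 0.28 = 27.86
  Portfolio 75 × 0.27 = 20.25
  Fieldwork 46.5 × 0.18 = 8.37
  Weekly reports 81.5 × 0.2 = 16.3
  Practicals 57 × 0.07 = 3.99
Sum = 76.77
76.77 is ≥ 73 and < 77 → C

C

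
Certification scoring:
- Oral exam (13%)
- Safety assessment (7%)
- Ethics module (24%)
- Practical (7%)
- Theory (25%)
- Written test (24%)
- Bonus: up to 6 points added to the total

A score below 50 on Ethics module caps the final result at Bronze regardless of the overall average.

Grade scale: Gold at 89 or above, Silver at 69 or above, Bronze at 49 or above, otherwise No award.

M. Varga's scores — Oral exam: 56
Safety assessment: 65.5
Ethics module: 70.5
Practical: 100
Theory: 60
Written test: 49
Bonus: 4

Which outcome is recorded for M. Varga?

Bronze

Ethics module score 70.5 ≥ 50: minimum met.
Weighted total:
  Oral exam 56 × 0.13 = 7.28
  Safety assessment 65.5 × 0.07 = 4.585
  Ethics module 70.5 × 0.24 = 16.92
  Practical 100 × 0.07 = 7
  Theory 60 × 0.25 = 15
  Written test 49 × 0.24 = 11.76
Sum = 62.545
Bonus: 62.545 + 4 = 66.545
66.545 is ≥ 49 and < 69 → Bronze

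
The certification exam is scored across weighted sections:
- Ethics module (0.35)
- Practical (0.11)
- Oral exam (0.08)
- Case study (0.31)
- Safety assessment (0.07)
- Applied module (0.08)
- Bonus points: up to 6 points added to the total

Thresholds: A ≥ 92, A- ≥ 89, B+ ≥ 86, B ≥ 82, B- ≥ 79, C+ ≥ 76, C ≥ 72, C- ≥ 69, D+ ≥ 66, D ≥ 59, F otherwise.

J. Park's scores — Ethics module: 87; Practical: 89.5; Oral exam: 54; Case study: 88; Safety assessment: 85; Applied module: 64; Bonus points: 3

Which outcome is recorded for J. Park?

Weighted total:
  Ethics module 87 × 0.35 = 30.45
  Practical 89.5 × 0.11 = 9.845
  Oral exam 54 × 0.08 = 4.32
  Case study 88 × 0.31 = 27.28
  Safety assessment 85 × 0.07 = 5.95
  Applied module 64 × 0.08 = 5.12
Sum = 82.965
Bonus points: 82.965 + 3 = 85.965
85.965 is ≥ 82 and < 86 → B

B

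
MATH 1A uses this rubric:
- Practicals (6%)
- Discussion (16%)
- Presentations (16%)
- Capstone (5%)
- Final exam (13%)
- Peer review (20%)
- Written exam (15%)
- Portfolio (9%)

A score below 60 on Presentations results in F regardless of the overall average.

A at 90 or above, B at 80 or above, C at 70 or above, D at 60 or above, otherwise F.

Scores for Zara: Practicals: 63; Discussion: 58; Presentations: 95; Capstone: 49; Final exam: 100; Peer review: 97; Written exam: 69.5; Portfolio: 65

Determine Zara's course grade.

C

Presentations score 95 ≥ 60: minimum met.
Weighted total:
  Practicals 63 × 0.06 = 3.78
  Discussion 58 × 0.16 = 9.28
  Presentations 95 × 0.16 = 15.2
  Capstone 49 × 0.05 = 2.45
  Final exam 100 × 0.13 = 13
  Peer review 97 × 0.2 = 19.4
  Written exam 69.5 × 0.15 = 10.425
  Portfolio 65 × 0.09 = 5.85
Sum = 79.385
79.385 is ≥ 70 and < 80 → C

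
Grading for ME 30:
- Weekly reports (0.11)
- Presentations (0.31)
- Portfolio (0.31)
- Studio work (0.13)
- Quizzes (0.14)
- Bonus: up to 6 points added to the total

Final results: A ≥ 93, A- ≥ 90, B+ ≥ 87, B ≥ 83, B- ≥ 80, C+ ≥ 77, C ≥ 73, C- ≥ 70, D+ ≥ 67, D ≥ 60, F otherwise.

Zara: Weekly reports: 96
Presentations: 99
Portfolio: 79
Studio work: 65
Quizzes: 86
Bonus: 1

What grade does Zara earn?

B+

Weighted total:
  Weekly reports 96 × 0.11 = 10.56
  Presentations 99 × 0.31 = 30.69
  Portfolio 79 × 0.31 = 24.49
  Studio work 65 × 0.13 = 8.45
  Quizzes 86 × 0.14 = 12.04
Sum = 86.23
Bonus: 86.23 + 1 = 87.23
87.23 is ≥ 87 and < 90 → B+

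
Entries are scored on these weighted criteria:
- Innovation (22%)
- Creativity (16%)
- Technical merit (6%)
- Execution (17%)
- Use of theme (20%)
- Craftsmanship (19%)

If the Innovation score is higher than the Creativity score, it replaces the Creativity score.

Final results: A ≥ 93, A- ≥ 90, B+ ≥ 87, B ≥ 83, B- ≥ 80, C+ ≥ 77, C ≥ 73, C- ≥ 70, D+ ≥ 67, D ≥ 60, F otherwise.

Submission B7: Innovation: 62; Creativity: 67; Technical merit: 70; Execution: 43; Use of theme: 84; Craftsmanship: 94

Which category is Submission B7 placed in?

C-

Innovation (62) ≤ Creativity (67), so Creativity stays at 67.
Weighted total:
  Innovation 62 × 0.22 = 13.64
  Creativity 67 × 0.16 = 10.72
  Technical merit 70 × 0.06 = 4.2
  Execution 43 × 0.17 = 7.31
  Use of theme 84 × 0.2 = 16.8
  Craftsmanship 94 × 0.19 = 17.86
Sum = 70.53
70.53 is ≥ 70 and < 73 → C-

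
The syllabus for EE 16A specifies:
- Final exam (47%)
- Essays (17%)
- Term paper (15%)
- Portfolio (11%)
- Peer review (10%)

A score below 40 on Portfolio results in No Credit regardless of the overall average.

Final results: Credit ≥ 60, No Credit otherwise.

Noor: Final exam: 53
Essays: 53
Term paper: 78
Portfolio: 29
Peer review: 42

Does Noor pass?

No Credit

Portfolio score 29 < 40: minimum not met.
Weighted total:
  Final exam 53 × 0.47 = 24.91
  Essays 53 × 0.17 = 9.01
  Term paper 78 × 0.15 = 11.7
  Portfolio 29 × 0.11 = 3.19
  Peer review 42 × 0.1 = 4.2
Sum = 53.01
Because the Portfolio minimum was not met, the result is No Credit.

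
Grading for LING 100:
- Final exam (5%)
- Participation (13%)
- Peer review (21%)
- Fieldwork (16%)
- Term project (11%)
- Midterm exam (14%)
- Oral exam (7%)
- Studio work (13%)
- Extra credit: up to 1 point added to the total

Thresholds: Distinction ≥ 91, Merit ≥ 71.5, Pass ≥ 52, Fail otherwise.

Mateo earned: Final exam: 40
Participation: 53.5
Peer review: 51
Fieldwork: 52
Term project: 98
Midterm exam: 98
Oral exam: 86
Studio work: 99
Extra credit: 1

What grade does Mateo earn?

Weighted total:
  Final exam 40 × 0.05 = 2
  Participation 53.5 × 0.13 = 6.955
  Peer review 51 × 0.21 = 10.71
  Fieldwork 52 × 0.16 = 8.32
  Term project 98 × 0.11 = 10.78
  Midterm exam 98 × 0.14 = 13.72
  Oral exam 86 × 0.07 = 6.02
  Studio work 99 × 0.13 = 12.87
Sum = 71.375
Extra credit: 71.375 + 1 = 72.375
72.375 is ≥ 71.5 and < 91 → Merit

Merit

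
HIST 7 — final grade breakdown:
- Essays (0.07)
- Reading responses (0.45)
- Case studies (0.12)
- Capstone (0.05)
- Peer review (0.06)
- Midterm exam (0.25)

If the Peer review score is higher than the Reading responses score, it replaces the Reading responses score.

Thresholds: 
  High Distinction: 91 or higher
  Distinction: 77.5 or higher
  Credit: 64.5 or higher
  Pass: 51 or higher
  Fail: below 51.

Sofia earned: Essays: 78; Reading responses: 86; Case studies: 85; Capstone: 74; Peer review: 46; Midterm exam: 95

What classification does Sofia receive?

Distinction

Peer review (46) ≤ Reading responses (86), so Reading responses stays at 86.
Weighted total:
  Essays 78 × 0.07 = 5.46
  Reading responses 86 × 0.45 = 38.7
  Case studies 85 × 0.12 = 10.2
  Capstone 74 × 0.05 = 3.7
  Peer review 46 × 0.06 = 2.76
  Midterm exam 95 × 0.25 = 23.75
Sum = 84.57
84.57 is ≥ 77.5 and < 91 → Distinction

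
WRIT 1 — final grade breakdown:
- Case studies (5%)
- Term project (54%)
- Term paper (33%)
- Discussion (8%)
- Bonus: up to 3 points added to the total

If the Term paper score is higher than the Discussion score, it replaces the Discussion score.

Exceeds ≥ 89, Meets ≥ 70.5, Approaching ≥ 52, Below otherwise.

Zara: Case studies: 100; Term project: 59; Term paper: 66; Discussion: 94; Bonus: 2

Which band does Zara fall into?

Term paper (66) ≤ Discussion (94), so Discussion stays at 94.
Weighted total:
  Case studies 100 × 0.05 = 5
  Term project 59 × 0.54 = 31.86
  Term paper 66 × 0.33 = 21.78
  Discussion 94 × 0.08 = 7.52
Sum = 66.16
Bonus: 66.16 + 2 = 68.16
68.16 is ≥ 52 and < 70.5 → Approaching

Approaching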